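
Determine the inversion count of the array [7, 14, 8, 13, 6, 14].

Finding inversions in [7, 14, 8, 13, 6, 14]:

(0, 4): arr[0]=7 > arr[4]=6
(1, 2): arr[1]=14 > arr[2]=8
(1, 3): arr[1]=14 > arr[3]=13
(1, 4): arr[1]=14 > arr[4]=6
(2, 4): arr[2]=8 > arr[4]=6
(3, 4): arr[3]=13 > arr[4]=6

Total inversions: 6

The array has 6 inversion(s): (0,4), (1,2), (1,3), (1,4), (2,4), (3,4). Each pair (i,j) satisfies i < j and arr[i] > arr[j].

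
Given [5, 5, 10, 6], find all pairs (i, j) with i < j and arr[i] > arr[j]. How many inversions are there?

Finding inversions in [5, 5, 10, 6]:

(2, 3): arr[2]=10 > arr[3]=6

Total inversions: 1

The array has 1 inversion(s): (2,3). Each pair (i,j) satisfies i < j and arr[i] > arr[j].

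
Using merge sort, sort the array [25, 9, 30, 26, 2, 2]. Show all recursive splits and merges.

Merge sort trace:

Split: [25, 9, 30, 26, 2, 2] -> [25, 9, 30] and [26, 2, 2]
  Split: [25, 9, 30] -> [25] and [9, 30]
    Split: [9, 30] -> [9] and [30]
    Merge: [9] + [30] -> [9, 30]
  Merge: [25] + [9, 30] -> [9, 25, 30]
  Split: [26, 2, 2] -> [26] and [2, 2]
    Split: [2, 2] -> [2] and [2]
    Merge: [2] + [2] -> [2, 2]
  Merge: [26] + [2, 2] -> [2, 2, 26]
Merge: [9, 25, 30] + [2, 2, 26] -> [2, 2, 9, 25, 26, 30]

Final sorted array: [2, 2, 9, 25, 26, 30]

The merge sort proceeds by recursively splitting the array and merging sorted halves.
After all merges, the sorted array is [2, 2, 9, 25, 26, 30].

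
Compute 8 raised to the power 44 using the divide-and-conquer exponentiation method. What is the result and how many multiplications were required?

Computing 8^44 by squaring (build up from 8^1; each line after the first costs one multiplication):

8^1 = 8
8^2 = (8^1)^2 = 8^2 = 64
8^4 = (8^2)^2 = 64^2 = 4096
8^5 = 8 * 8^4 = 8 * 4096 = 32768
8^10 = (8^5)^2 = 32768^2 = 1073741824
8^11 = 8 * 8^10 = 8 * 1073741824 = 8589934592
8^22 = (8^11)^2 = 8589934592^2 = 73786976294838206464
8^44 = (8^22)^2 = 73786976294838206464^2 = 5444517870735015415413993718908291383296

Result: 5444517870735015415413993718908291383296
Multiplications needed: 7 (7 lines after 8^1)

8^44 = 5444517870735015415413993718908291383296. Using exponentiation by squaring, this requires 7 multiplications. The key idea: if the exponent is even, square the half-power; if odd, multiply by the base once.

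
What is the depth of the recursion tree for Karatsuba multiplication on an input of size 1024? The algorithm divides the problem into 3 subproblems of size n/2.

For divide and conquer with division factor 2:

Problem sizes at each level:
Level 0: 1024
Level 1: 512
Level 2: 256
Level 3: 128
Level 4: 64
Level 5: 32
Level 6: 16
Level 7: 8
Level 8: 4
Level 9: 2
Level 10: 1

The root is level 0 and the size-1 base case is level 10 (the tree spans levels 0 through 10, i.e. 11 levels counting the root), so the depth is the number of divisions: log_2(1024) = 10

The recursion tree depth is log_2(1024) = 10. At each level, the problem size is divided by 2, so it takes 10 divisions to reduce to a base case of size 1. The algorithm makes 3 recursive calls at each level.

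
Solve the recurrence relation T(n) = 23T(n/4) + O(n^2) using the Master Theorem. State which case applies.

Master Theorem for T(n) = 23T(n/4) + O(n^2):

a = 23, b = 4, c = 2
log_b(a) = log_4(23) = 2.2618

Case 1: c = 2 < log_4(23) = 2.2618
T(n) = O(n^(log_4 23))

For T(n) = 23T(n/4) + O(n^2): log_4(23) = 2.2618. This is Case 1 of the Master Theorem (c < log_b(a), work dominated by leaves), giving O(n^(log_4 23)).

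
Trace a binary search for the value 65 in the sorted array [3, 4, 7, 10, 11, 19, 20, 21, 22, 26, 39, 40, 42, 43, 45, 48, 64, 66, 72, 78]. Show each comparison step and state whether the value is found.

Binary search for 65 in [3, 4, 7, 10, 11, 19, 20, 21, 22, 26, 39, 40, 42, 43, 45, 48, 64, 66, 72, 78]:

lo=0, hi=19, mid=9, arr[mid]=26 -> 26 < 65, search right half
lo=10, hi=19, mid=14, arr[mid]=45 -> 45 < 65, search right half
lo=15, hi=19, mid=17, arr[mid]=66 -> 66 > 65, search left half
lo=15, hi=16, mid=15, arr[mid]=48 -> 48 < 65, search right half
lo=16, hi=16, mid=16, arr[mid]=64 -> 64 < 65, search right half
lo=17 > hi=16, target 65 not found

Binary search determines that 65 is not in the array after 5 comparisons. The search space was exhausted without finding the target.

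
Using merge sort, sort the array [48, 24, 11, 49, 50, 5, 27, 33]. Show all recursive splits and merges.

Merge sort trace:

Split: [48, 24, 11, 49, 50, 5, 27, 33] -> [48, 24, 11, 49] and [50, 5, 27, 33]
  Split: [48, 24, 11, 49] -> [48, 24] and [11, 49]
    Split: [48, 24] -> [48] and [24]
    Merge: [48] + [24] -> [24, 48]
    Split: [11, 49] -> [11] and [49]
    Merge: [11] + [49] -> [11, 49]
  Merge: [24, 48] + [11, 49] -> [11, 24, 48, 49]
  Split: [50, 5, 27, 33] -> [50, 5] and [27, 33]
    Split: [50, 5] -> [50] and [5]
    Merge: [50] + [5] -> [5, 50]
    Split: [27, 33] -> [27] and [33]
    Merge: [27] + [33] -> [27, 33]
  Merge: [5, 50] + [27, 33] -> [5, 27, 33, 50]
Merge: [11, 24, 48, 49] + [5, 27, 33, 50] -> [5, 11, 24, 27, 33, 48, 49, 50]

Final sorted array: [5, 11, 24, 27, 33, 48, 49, 50]

The merge sort proceeds by recursively splitting the array and merging sorted halves.
After all merges, the sorted array is [5, 11, 24, 27, 33, 48, 49, 50].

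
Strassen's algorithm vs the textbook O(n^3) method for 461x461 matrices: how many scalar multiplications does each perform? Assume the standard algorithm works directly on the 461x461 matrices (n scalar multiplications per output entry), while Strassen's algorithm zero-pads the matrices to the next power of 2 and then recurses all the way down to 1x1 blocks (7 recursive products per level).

Matrix multiplication for 461x461 matrices:

Strassen's algorithm requires power-of-2 dimensions. Pad 461x461 to 512x512 (next power of 2).

Standard algorithm: 461^3 = 97972181 multiplications
Strassen's algorithm: 7^(log2(512)) = 7^9 = 40353607 multiplications
Savings: 97972181 - 40353607 = 57618574 multiplications

Standard: 97972181 multiplications (461^3). Strassen: 40353607 multiplications (7^9, after padding to 512x512). Strassen reduces 8 recursive multiplications to 7 at each level.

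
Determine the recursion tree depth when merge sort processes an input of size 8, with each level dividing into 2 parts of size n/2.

For divide and conquer with division factor 2:

Problem sizes at each level:
Level 0: 8
Level 1: 4
Level 2: 2
Level 3: 1

The root is level 0 and the size-1 base case is level 3 (the tree spans levels 0 through 3, i.e. 4 levels counting the root), so the depth is the number of divisions: log_2(8) = 3

The recursion tree depth is log_2(8) = 3. At each level, the problem size is divided by 2, so it takes 3 divisions to reduce to a base case of size 1. The algorithm makes 2 recursive calls at each level.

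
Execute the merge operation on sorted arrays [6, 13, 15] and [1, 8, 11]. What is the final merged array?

Merging process:

Compare 6 vs 1: take 1 from right. Merged: [1]
Compare 6 vs 8: take 6 from left. Merged: [1, 6]
Compare 13 vs 8: take 8 from right. Merged: [1, 6, 8]
Compare 13 vs 11: take 11 from right. Merged: [1, 6, 8, 11]
Append remaining from left: [13, 15]. Merged: [1, 6, 8, 11, 13, 15]

Final merged array: [1, 6, 8, 11, 13, 15]
Total comparisons: 4

The merged array is [1, 6, 8, 11, 13, 15], requiring 4 comparisons. The merge step runs in O(n) time where n is the total number of elements.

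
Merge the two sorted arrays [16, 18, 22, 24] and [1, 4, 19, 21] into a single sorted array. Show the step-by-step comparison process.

Merging process:

Compare 16 vs 1: take 1 from right. Merged: [1]
Compare 16 vs 4: take 4 from right. Merged: [1, 4]
Compare 16 vs 19: take 16 from left. Merged: [1, 4, 16]
Compare 18 vs 19: take 18 from left. Merged: [1, 4, 16, 18]
Compare 22 vs 19: take 19 from right. Merged: [1, 4, 16, 18, 19]
Compare 22 vs 21: take 21 from right. Merged: [1, 4, 16, 18, 19, 21]
Append remaining from left: [22, 24]. Merged: [1, 4, 16, 18, 19, 21, 22, 24]

Final merged array: [1, 4, 16, 18, 19, 21, 22, 24]
Total comparisons: 6

The merged array is [1, 4, 16, 18, 19, 21, 22, 24], requiring 6 comparisons. The merge step runs in O(n) time where n is the total number of elements.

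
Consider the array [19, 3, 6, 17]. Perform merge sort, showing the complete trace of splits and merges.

Merge sort trace:

Split: [19, 3, 6, 17] -> [19, 3] and [6, 17]
  Split: [19, 3] -> [19] and [3]
  Merge: [19] + [3] -> [3, 19]
  Split: [6, 17] -> [6] and [17]
  Merge: [6] + [17] -> [6, 17]
Merge: [3, 19] + [6, 17] -> [3, 6, 17, 19]

Final sorted array: [3, 6, 17, 19]

The merge sort proceeds by recursively splitting the array and merging sorted halves.
After all merges, the sorted array is [3, 6, 17, 19].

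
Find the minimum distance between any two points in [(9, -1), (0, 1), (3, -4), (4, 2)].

Computing all pairwise distances among 4 points:

d((9, -1), (0, 1)) = 9.2195
d((9, -1), (3, -4)) = 6.7082
d((9, -1), (4, 2)) = 5.831
d((0, 1), (3, -4)) = 5.831
d((0, 1), (4, 2)) = 4.1231 <-- minimum
d((3, -4), (4, 2)) = 6.0828

Closest pair: (0, 1) and (4, 2) with distance 4.1231

The closest pair is (0, 1) and (4, 2) with Euclidean distance 4.1231. For 4 points, brute-force pairwise comparison is shown above. For large n, the divide-and-conquer algorithm (sort by x, recurse on halves, check the dividing strip) achieves O(n log n).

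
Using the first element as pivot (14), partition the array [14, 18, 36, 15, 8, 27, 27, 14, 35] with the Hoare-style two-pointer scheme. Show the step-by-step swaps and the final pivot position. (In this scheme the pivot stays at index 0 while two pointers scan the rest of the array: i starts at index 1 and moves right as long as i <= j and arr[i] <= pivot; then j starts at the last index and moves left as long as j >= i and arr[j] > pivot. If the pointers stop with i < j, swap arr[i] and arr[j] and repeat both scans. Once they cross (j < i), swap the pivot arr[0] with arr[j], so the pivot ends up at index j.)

Hoare-style two-pointer partition with pivot = 14:

Initial array: [14, 18, 36, 15, 8, 27, 27, 14, 35]

Pointers start at i = 1, j = 8.
i stops at index 1 (arr[1]=18 > 14), j stops at index 7 (arr[7]=14 <= 14): swap arr[1] and arr[7], array becomes [14, 14, 36, 15, 8, 27, 27, 18, 35]
i stops at index 2 (arr[2]=36 > 14), j stops at index 4 (arr[4]=8 <= 14): swap arr[2] and arr[4], array becomes [14, 14, 8, 15, 36, 27, 27, 18, 35]
i ends at 3, j ends at 2: the pointers have crossed (j < i), so scanning stops.

Swap pivot arr[0] with arr[2] to place pivot at position 2: [8, 14, 14, 15, 36, 27, 27, 18, 35]
Pivot position: 2

After partitioning with pivot 14, the array becomes [8, 14, 14, 15, 36, 27, 27, 18, 35]. The pivot is placed at index 2. All elements to the left of the pivot are <= 14, and all elements to the right are > 14.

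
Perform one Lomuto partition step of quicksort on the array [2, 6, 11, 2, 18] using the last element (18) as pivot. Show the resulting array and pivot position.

Lomuto partition with pivot = 18:

Initial array: [2, 6, 11, 2, 18]

arr[0]=2 <= 18: swap with position 0, array becomes [2, 6, 11, 2, 18]
arr[1]=6 <= 18: swap with position 1, array becomes [2, 6, 11, 2, 18]
arr[2]=11 <= 18: swap with position 2, array becomes [2, 6, 11, 2, 18]
arr[3]=2 <= 18: swap with position 3, array becomes [2, 6, 11, 2, 18]

Place pivot at position 4: [2, 6, 11, 2, 18]
Pivot position: 4

After partitioning with pivot 18, the array becomes [2, 6, 11, 2, 18]. The pivot is placed at index 4. All elements to the left of the pivot are <= 18, and all elements to the right are > 18.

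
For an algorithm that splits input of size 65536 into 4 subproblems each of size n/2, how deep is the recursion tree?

For divide and conquer with division factor 2:

Problem sizes at each level:
Level 0: 65536
Level 1: 32768
Level 2: 16384
Level 3: 8192
Level 4: 4096
Level 5: 2048
Level 6: 1024
Level 7: 512
Level 8: 256
Level 9: 128
Level 10: 64
Level 11: 32
Level 12: 16
Level 13: 8
Level 14: 4
Level 15: 2
Level 16: 1

The root is level 0 and the size-1 base case is level 16 (the tree spans levels 0 through 16, i.e. 17 levels counting the root), so the depth is the number of divisions: log_2(65536) = 16

The recursion tree depth is log_2(65536) = 16. At each level, the problem size is divided by 2, so it takes 16 divisions to reduce to a base case of size 1. The algorithm makes 4 recursive calls at each level.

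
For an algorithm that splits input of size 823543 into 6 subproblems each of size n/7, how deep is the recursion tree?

For divide and conquer with division factor 7:

Problem sizes at each level:
Level 0: 823543
Level 1: 117649
Level 2: 16807
Level 3: 2401
Level 4: 343
Level 5: 49
Level 6: 7
Level 7: 1

The root is level 0 and the size-1 base case is level 7 (the tree spans levels 0 through 7, i.e. 8 levels counting the root), so the depth is the number of divisions: log_7(823543) = 7

The recursion tree depth is log_7(823543) = 7. At each level, the problem size is divided by 7, so it takes 7 divisions to reduce to a base case of size 1. The algorithm makes 6 recursive calls at each level.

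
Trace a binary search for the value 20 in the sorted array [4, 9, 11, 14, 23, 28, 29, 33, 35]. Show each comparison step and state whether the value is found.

Binary search for 20 in [4, 9, 11, 14, 23, 28, 29, 33, 35]:

lo=0, hi=8, mid=4, arr[mid]=23 -> 23 > 20, search left half
lo=0, hi=3, mid=1, arr[mid]=9 -> 9 < 20, search right half
lo=2, hi=3, mid=2, arr[mid]=11 -> 11 < 20, search right half
lo=3, hi=3, mid=3, arr[mid]=14 -> 14 < 20, search right half
lo=4 > hi=3, target 20 not found

Binary search determines that 20 is not in the array after 4 comparisons. The search space was exhausted without finding the target.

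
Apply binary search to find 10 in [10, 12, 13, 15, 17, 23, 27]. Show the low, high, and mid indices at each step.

Binary search for 10 in [10, 12, 13, 15, 17, 23, 27]:

lo=0, hi=6, mid=3, arr[mid]=15 -> 15 > 10, search left half
lo=0, hi=2, mid=1, arr[mid]=12 -> 12 > 10, search left half
lo=0, hi=0, mid=0, arr[mid]=10 -> Found target at index 0!

Binary search finds 10 at index 0 after 3 comparisons. The search repeatedly halves the search space by comparing with the middle element.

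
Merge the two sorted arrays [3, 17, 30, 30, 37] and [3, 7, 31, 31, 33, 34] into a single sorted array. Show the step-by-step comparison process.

Merging process:

Compare 3 vs 3: take 3 from left. Merged: [3]
Compare 17 vs 3: take 3 from right. Merged: [3, 3]
Compare 17 vs 7: take 7 from right. Merged: [3, 3, 7]
Compare 17 vs 31: take 17 from left. Merged: [3, 3, 7, 17]
Compare 30 vs 31: take 30 from left. Merged: [3, 3, 7, 17, 30]
Compare 30 vs 31: take 30 from left. Merged: [3, 3, 7, 17, 30, 30]
Compare 37 vs 31: take 31 from right. Merged: [3, 3, 7, 17, 30, 30, 31]
Compare 37 vs 31: take 31 from right. Merged: [3, 3, 7, 17, 30, 30, 31, 31]
Compare 37 vs 33: take 33 from right. Merged: [3, 3, 7, 17, 30, 30, 31, 31, 33]
Compare 37 vs 34: take 34 from right. Merged: [3, 3, 7, 17, 30, 30, 31, 31, 33, 34]
Append remaining from left: [37]. Merged: [3, 3, 7, 17, 30, 30, 31, 31, 33, 34, 37]

Final merged array: [3, 3, 7, 17, 30, 30, 31, 31, 33, 34, 37]
Total comparisons: 10

The merged array is [3, 3, 7, 17, 30, 30, 31, 31, 33, 34, 37], requiring 10 comparisons. The merge step runs in O(n) time where n is the total number of elements.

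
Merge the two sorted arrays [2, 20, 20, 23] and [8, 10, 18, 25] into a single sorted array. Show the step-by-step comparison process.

Merging process:

Compare 2 vs 8: take 2 from left. Merged: [2]
Compare 20 vs 8: take 8 from right. Merged: [2, 8]
Compare 20 vs 10: take 10 from right. Merged: [2, 8, 10]
Compare 20 vs 18: take 18 from right. Merged: [2, 8, 10, 18]
Compare 20 vs 25: take 20 from left. Merged: [2, 8, 10, 18, 20]
Compare 20 vs 25: take 20 from left. Merged: [2, 8, 10, 18, 20, 20]
Compare 23 vs 25: take 23 from left. Merged: [2, 8, 10, 18, 20, 20, 23]
Append remaining from right: [25]. Merged: [2, 8, 10, 18, 20, 20, 23, 25]

Final merged array: [2, 8, 10, 18, 20, 20, 23, 25]
Total comparisons: 7

The merged array is [2, 8, 10, 18, 20, 20, 23, 25], requiring 7 comparisons. The merge step runs in O(n) time where n is the total number of elements.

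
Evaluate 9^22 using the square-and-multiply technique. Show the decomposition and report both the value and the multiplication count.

Computing 9^22 by squaring (build up from 9^1; each line after the first costs one multiplication):

9^1 = 9
9^2 = (9^1)^2 = 9^2 = 81
9^4 = (9^2)^2 = 81^2 = 6561
9^5 = 9 * 9^4 = 9 * 6561 = 59049
9^10 = (9^5)^2 = 59049^2 = 3486784401
9^11 = 9 * 9^10 = 9 * 3486784401 = 31381059609
9^22 = (9^11)^2 = 31381059609^2 = 984770902183611232881

Result: 984770902183611232881
Multiplications needed: 6 (6 lines after 9^1)

9^22 = 984770902183611232881. Using exponentiation by squaring, this requires 6 multiplications. The key idea: if the exponent is even, square the half-power; if odd, multiply by the base once.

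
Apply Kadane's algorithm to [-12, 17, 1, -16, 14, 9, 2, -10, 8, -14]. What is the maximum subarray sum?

Using Kadane's algorithm on [-12, 17, 1, -16, 14, 9, 2, -10, 8, -14]:

Scanning through the array:
Position 1 (value 17): max_ending_here = 17, max_so_far = 17
Position 2 (value 1): max_ending_here = 18, max_so_far = 18
Position 3 (value -16): max_ending_here = 2, max_so_far = 18
Position 4 (value 14): max_ending_here = 16, max_so_far = 18
Position 5 (value 9): max_ending_here = 25, max_so_far = 25
Position 6 (value 2): max_ending_here = 27, max_so_far = 27
Position 7 (value -10): max_ending_here = 17, max_so_far = 27
Position 8 (value 8): max_ending_here = 25, max_so_far = 27
Position 9 (value -14): max_ending_here = 11, max_so_far = 27

Maximum subarray: [17, 1, -16, 14, 9, 2]
Maximum sum: 27

The maximum subarray is [17, 1, -16, 14, 9, 2] with sum 27. This subarray runs from index 1 to index 6.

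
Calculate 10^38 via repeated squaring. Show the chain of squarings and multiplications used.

Computing 10^38 by squaring (build up from 10^1; each line after the first costs one multiplication):

10^1 = 10
10^2 = (10^1)^2 = 10^2 = 100
10^4 = (10^2)^2 = 100^2 = 10000
10^8 = (10^4)^2 = 10000^2 = 100000000
10^9 = 10 * 10^8 = 10 * 100000000 = 1000000000
10^18 = (10^9)^2 = 1000000000^2 = 1000000000000000000
10^19 = 10 * 10^18 = 10 * 1000000000000000000 = 10000000000000000000
10^38 = (10^19)^2 = 10000000000000000000^2 = 100000000000000000000000000000000000000

Result: 100000000000000000000000000000000000000
Multiplications needed: 7 (7 lines after 10^1)

10^38 = 100000000000000000000000000000000000000. Using exponentiation by squaring, this requires 7 multiplications. The key idea: if the exponent is even, square the half-power; if odd, multiply by the base once.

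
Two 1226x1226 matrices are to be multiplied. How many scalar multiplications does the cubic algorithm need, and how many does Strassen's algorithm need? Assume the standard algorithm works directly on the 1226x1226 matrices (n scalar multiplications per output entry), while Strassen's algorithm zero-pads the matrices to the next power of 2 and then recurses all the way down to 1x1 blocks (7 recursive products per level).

Matrix multiplication for 1226x1226 matrices:

Strassen's algorithm requires power-of-2 dimensions. Pad 1226x1226 to 2048x2048 (next power of 2).

Standard algorithm: 1226^3 = 1842771176 multiplications
Strassen's algorithm: 7^(log2(2048)) = 7^11 = 1977326743 multiplications
Difference: 1842771176 - 1977326743 = -134555567 (Strassen uses MORE here due to padding overhead — for small or just-over-power-of-2 n, padding can outweigh the per-level savings)

Standard: 1842771176 multiplications (1226^3). Strassen: 1977326743 multiplications (7^11, after padding to 2048x2048). Strassen reduces 8 recursive multiplications to 7 at each level.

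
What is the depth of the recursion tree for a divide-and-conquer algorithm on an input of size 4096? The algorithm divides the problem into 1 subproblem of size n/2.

For divide and conquer with division factor 2:

Problem sizes at each level:
Level 0: 4096
Level 1: 2048
Level 2: 1024
Level 3: 512
Level 4: 256
Level 5: 128
Level 6: 64
Level 7: 32
Level 8: 16
Level 9: 8
Level 10: 4
Level 11: 2
Level 12: 1

The root is level 0 and the size-1 base case is level 12 (the tree spans levels 0 through 12, i.e. 13 levels counting the root), so the depth is the number of divisions: log_2(4096) = 12

The recursion tree depth is log_2(4096) = 12. At each level, the problem size is divided by 2, so it takes 12 divisions to reduce to a base case of size 1. The algorithm makes 1 recursive call at each level.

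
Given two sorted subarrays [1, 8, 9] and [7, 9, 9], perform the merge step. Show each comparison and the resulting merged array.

Merging process:

Compare 1 vs 7: take 1 from left. Merged: [1]
Compare 8 vs 7: take 7 from right. Merged: [1, 7]
Compare 8 vs 9: take 8 from left. Merged: [1, 7, 8]
Compare 9 vs 9: take 9 from left. Merged: [1, 7, 8, 9]
Append remaining from right: [9, 9]. Merged: [1, 7, 8, 9, 9, 9]

Final merged array: [1, 7, 8, 9, 9, 9]
Total comparisons: 4

The merged array is [1, 7, 8, 9, 9, 9], requiring 4 comparisons. The merge step runs in O(n) time where n is the total number of elements.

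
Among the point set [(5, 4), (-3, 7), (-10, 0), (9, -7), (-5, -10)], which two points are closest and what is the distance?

Computing all pairwise distances among 5 points:

d((5, 4), (-3, 7)) = 8.544 <-- minimum
d((5, 4), (-10, 0)) = 15.5242
d((5, 4), (9, -7)) = 11.7047
d((5, 4), (-5, -10)) = 17.2047
d((-3, 7), (-10, 0)) = 9.8995
d((-3, 7), (9, -7)) = 18.4391
d((-3, 7), (-5, -10)) = 17.1172
d((-10, 0), (9, -7)) = 20.2485
d((-10, 0), (-5, -10)) = 11.1803
d((9, -7), (-5, -10)) = 14.3178

Closest pair: (5, 4) and (-3, 7) with distance 8.544

The closest pair is (5, 4) and (-3, 7) with Euclidean distance 8.544. For 5 points, brute-force pairwise comparison is shown above. For large n, the divide-and-conquer algorithm (sort by x, recurse on halves, check the dividing strip) achieves O(n log n).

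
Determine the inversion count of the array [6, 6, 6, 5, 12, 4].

Finding inversions in [6, 6, 6, 5, 12, 4]:

(0, 3): arr[0]=6 > arr[3]=5
(0, 5): arr[0]=6 > arr[5]=4
(1, 3): arr[1]=6 > arr[3]=5
(1, 5): arr[1]=6 > arr[5]=4
(2, 3): arr[2]=6 > arr[3]=5
(2, 5): arr[2]=6 > arr[5]=4
(3, 5): arr[3]=5 > arr[5]=4
(4, 5): arr[4]=12 > arr[5]=4

Total inversions: 8

The array has 8 inversion(s): (0,3), (0,5), (1,3), (1,5), (2,3), (2,5), (3,5), (4,5). Each pair (i,j) satisfies i < j and arr[i] > arr[j].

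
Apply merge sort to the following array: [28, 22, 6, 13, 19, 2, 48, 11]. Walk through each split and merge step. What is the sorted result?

Merge sort trace:

Split: [28, 22, 6, 13, 19, 2, 48, 11] -> [28, 22, 6, 13] and [19, 2, 48, 11]
  Split: [28, 22, 6, 13] -> [28, 22] and [6, 13]
    Split: [28, 22] -> [28] and [22]
    Merge: [28] + [22] -> [22, 28]
    Split: [6, 13] -> [6] and [13]
    Merge: [6] + [13] -> [6, 13]
  Merge: [22, 28] + [6, 13] -> [6, 13, 22, 28]
  Split: [19, 2, 48, 11] -> [19, 2] and [48, 11]
    Split: [19, 2] -> [19] and [2]
    Merge: [19] + [2] -> [2, 19]
    Split: [48, 11] -> [48] and [11]
    Merge: [48] + [11] -> [11, 48]
  Merge: [2, 19] + [11, 48] -> [2, 11, 19, 48]
Merge: [6, 13, 22, 28] + [2, 11, 19, 48] -> [2, 6, 11, 13, 19, 22, 28, 48]

Final sorted array: [2, 6, 11, 13, 19, 22, 28, 48]

The merge sort proceeds by recursively splitting the array and merging sorted halves.
After all merges, the sorted array is [2, 6, 11, 13, 19, 22, 28, 48].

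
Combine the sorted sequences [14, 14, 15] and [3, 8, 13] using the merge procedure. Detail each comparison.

Merging process:

Compare 14 vs 3: take 3 from right. Merged: [3]
Compare 14 vs 8: take 8 from right. Merged: [3, 8]
Compare 14 vs 13: take 13 from right. Merged: [3, 8, 13]
Append remaining from left: [14, 14, 15]. Merged: [3, 8, 13, 14, 14, 15]

Final merged array: [3, 8, 13, 14, 14, 15]
Total comparisons: 3

The merged array is [3, 8, 13, 14, 14, 15], requiring 3 comparisons. The merge step runs in O(n) time where n is the total number of elements.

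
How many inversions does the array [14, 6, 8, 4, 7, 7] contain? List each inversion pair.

Finding inversions in [14, 6, 8, 4, 7, 7]:

(0, 1): arr[0]=14 > arr[1]=6
(0, 2): arr[0]=14 > arr[2]=8
(0, 3): arr[0]=14 > arr[3]=4
(0, 4): arr[0]=14 > arr[4]=7
(0, 5): arr[0]=14 > arr[5]=7
(1, 3): arr[1]=6 > arr[3]=4
(2, 3): arr[2]=8 > arr[3]=4
(2, 4): arr[2]=8 > arr[4]=7
(2, 5): arr[2]=8 > arr[5]=7

Total inversions: 9

The array has 9 inversion(s): (0,1), (0,2), (0,3), (0,4), (0,5), (1,3), (2,3), (2,4), (2,5). Each pair (i,j) satisfies i < j and arr[i] > arr[j].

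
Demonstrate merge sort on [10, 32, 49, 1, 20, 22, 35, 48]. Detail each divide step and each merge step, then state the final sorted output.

Merge sort trace:

Split: [10, 32, 49, 1, 20, 22, 35, 48] -> [10, 32, 49, 1] and [20, 22, 35, 48]
  Split: [10, 32, 49, 1] -> [10, 32] and [49, 1]
    Split: [10, 32] -> [10] and [32]
    Merge: [10] + [32] -> [10, 32]
    Split: [49, 1] -> [49] and [1]
    Merge: [49] + [1] -> [1, 49]
  Merge: [10, 32] + [1, 49] -> [1, 10, 32, 49]
  Split: [20, 22, 35, 48] -> [20, 22] and [35, 48]
    Split: [20, 22] -> [20] and [22]
    Merge: [20] + [22] -> [20, 22]
    Split: [35, 48] -> [35] and [48]
    Merge: [35] + [48] -> [35, 48]
  Merge: [20, 22] + [35, 48] -> [20, 22, 35, 48]
Merge: [1, 10, 32, 49] + [20, 22, 35, 48] -> [1, 10, 20, 22, 32, 35, 48, 49]

Final sorted array: [1, 10, 20, 22, 32, 35, 48, 49]

The merge sort proceeds by recursively splitting the array and merging sorted halves.
After all merges, the sorted array is [1, 10, 20, 22, 32, 35, 48, 49].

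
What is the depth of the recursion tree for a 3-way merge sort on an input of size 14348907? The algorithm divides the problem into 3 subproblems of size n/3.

For divide and conquer with division factor 3:

Problem sizes at each level:
Level 0: 14348907
Level 1: 4782969
Level 2: 1594323
Level 3: 531441
Level 4: 177147
Level 5: 59049
Level 6: 19683
Level 7: 6561
Level 8: 2187
Level 9: 729
Level 10: 243
Level 11: 81
Level 12: 27
Level 13: 9
Level 14: 3
Level 15: 1

The root is level 0 and the size-1 base case is level 15 (the tree spans levels 0 through 15, i.e. 16 levels counting the root), so the depth is the number of divisions: log_3(14348907) = 15

The recursion tree depth is log_3(14348907) = 15. At each level, the problem size is divided by 3, so it takes 15 divisions to reduce to a base case of size 1. The algorithm makes 3 recursive calls at each level.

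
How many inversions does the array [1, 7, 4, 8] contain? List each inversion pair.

Finding inversions in [1, 7, 4, 8]:

(1, 2): arr[1]=7 > arr[2]=4

Total inversions: 1

The array has 1 inversion(s): (1,2). Each pair (i,j) satisfies i < j and arr[i] > arr[j].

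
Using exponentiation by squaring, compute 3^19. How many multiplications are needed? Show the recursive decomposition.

Computing 3^19 by squaring (build up from 3^1; each line after the first costs one multiplication):

3^1 = 3
3^2 = (3^1)^2 = 3^2 = 9
3^4 = (3^2)^2 = 9^2 = 81
3^8 = (3^4)^2 = 81^2 = 6561
3^9 = 3 * 3^8 = 3 * 6561 = 19683
3^18 = (3^9)^2 = 19683^2 = 387420489
3^19 = 3 * 3^18 = 3 * 387420489 = 1162261467

Result: 1162261467
Multiplications needed: 6 (6 lines after 3^1)

3^19 = 1162261467. Using exponentiation by squaring, this requires 6 multiplications. The key idea: if the exponent is even, square the half-power; if odd, multiply by the base once.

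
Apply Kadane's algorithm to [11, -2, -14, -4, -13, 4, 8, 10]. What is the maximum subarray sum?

Using Kadane's algorithm on [11, -2, -14, -4, -13, 4, 8, 10]:

Scanning through the array:
Position 1 (value -2): max_ending_here = 9, max_so_far = 11
Position 2 (value -14): max_ending_here = -5, max_so_far = 11
Position 3 (value -4): max_ending_here = -4, max_so_far = 11
Position 4 (value -13): max_ending_here = -13, max_so_far = 11
Position 5 (value 4): max_ending_here = 4, max_so_far = 11
Position 6 (value 8): max_ending_here = 12, max_so_far = 12
Position 7 (value 10): max_ending_here = 22, max_so_far = 22

Maximum subarray: [4, 8, 10]
Maximum sum: 22

The maximum subarray is [4, 8, 10] with sum 22. This subarray runs from index 5 to index 7.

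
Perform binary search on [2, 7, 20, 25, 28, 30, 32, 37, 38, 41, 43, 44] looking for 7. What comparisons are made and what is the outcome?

Binary search for 7 in [2, 7, 20, 25, 28, 30, 32, 37, 38, 41, 43, 44]:

lo=0, hi=11, mid=5, arr[mid]=30 -> 30 > 7, search left half
lo=0, hi=4, mid=2, arr[mid]=20 -> 20 > 7, search left half
lo=0, hi=1, mid=0, arr[mid]=2 -> 2 < 7, search right half
lo=1, hi=1, mid=1, arr[mid]=7 -> Found target at index 1!

Binary search finds 7 at index 1 after 4 comparisons. The search repeatedly halves the search space by comparing with the middle element.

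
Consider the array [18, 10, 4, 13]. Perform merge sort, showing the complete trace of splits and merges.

Merge sort trace:

Split: [18, 10, 4, 13] -> [18, 10] and [4, 13]
  Split: [18, 10] -> [18] and [10]
  Merge: [18] + [10] -> [10, 18]
  Split: [4, 13] -> [4] and [13]
  Merge: [4] + [13] -> [4, 13]
Merge: [10, 18] + [4, 13] -> [4, 10, 13, 18]

Final sorted array: [4, 10, 13, 18]

The merge sort proceeds by recursively splitting the array and merging sorted halves.
After all merges, the sorted array is [4, 10, 13, 18].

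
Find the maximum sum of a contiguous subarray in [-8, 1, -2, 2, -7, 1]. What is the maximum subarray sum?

Using Kadane's algorithm on [-8, 1, -2, 2, -7, 1]:

Scanning through the array:
Position 1 (value 1): max_ending_here = 1, max_so_far = 1
Position 2 (value -2): max_ending_here = -1, max_so_far = 1
Position 3 (value 2): max_ending_here = 2, max_so_far = 2
Position 4 (value -7): max_ending_here = -5, max_so_far = 2
Position 5 (value 1): max_ending_here = 1, max_so_far = 2

Maximum subarray: [2]
Maximum sum: 2

The maximum subarray is [2] with sum 2. This subarray runs from index 3 to index 3.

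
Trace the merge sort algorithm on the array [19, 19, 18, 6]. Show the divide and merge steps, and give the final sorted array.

Merge sort trace:

Split: [19, 19, 18, 6] -> [19, 19] and [18, 6]
  Split: [19, 19] -> [19] and [19]
  Merge: [19] + [19] -> [19, 19]
  Split: [18, 6] -> [18] and [6]
  Merge: [18] + [6] -> [6, 18]
Merge: [19, 19] + [6, 18] -> [6, 18, 19, 19]

Final sorted array: [6, 18, 19, 19]

The merge sort proceeds by recursively splitting the array and merging sorted halves.
After all merges, the sorted array is [6, 18, 19, 19].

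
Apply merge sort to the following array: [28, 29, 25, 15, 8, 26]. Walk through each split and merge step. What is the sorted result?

Merge sort trace:

Split: [28, 29, 25, 15, 8, 26] -> [28, 29, 25] and [15, 8, 26]
  Split: [28, 29, 25] -> [28] and [29, 25]
    Split: [29, 25] -> [29] and [25]
    Merge: [29] + [25] -> [25, 29]
  Merge: [28] + [25, 29] -> [25, 28, 29]
  Split: [15, 8, 26] -> [15] and [8, 26]
    Split: [8, 26] -> [8] and [26]
    Merge: [8] + [26] -> [8, 26]
  Merge: [15] + [8, 26] -> [8, 15, 26]
Merge: [25, 28, 29] + [8, 15, 26] -> [8, 15, 25, 26, 28, 29]

Final sorted array: [8, 15, 25, 26, 28, 29]

The merge sort proceeds by recursively splitting the array and merging sorted halves.
After all merges, the sorted array is [8, 15, 25, 26, 28, 29].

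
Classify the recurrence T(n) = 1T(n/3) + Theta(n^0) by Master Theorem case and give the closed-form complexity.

Master Theorem for T(n) = 1T(n/3) + O(n^0):

a = 1, b = 3, c = 0
log_b(a) = log_3(1) = 0.0000

Case 2: c = 0 = log_3(1) = 0.0000
T(n) = O(n^0 log n) = O(log n)

For T(n) = 1T(n/3) + O(n^0): log_3(1) = 0.0000. This is Case 2 of the Master Theorem (c = log_b(a), equal work at all levels), giving O(log n).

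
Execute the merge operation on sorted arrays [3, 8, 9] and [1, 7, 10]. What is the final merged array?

Merging process:

Compare 3 vs 1: take 1 from right. Merged: [1]
Compare 3 vs 7: take 3 from left. Merged: [1, 3]
Compare 8 vs 7: take 7 from right. Merged: [1, 3, 7]
Compare 8 vs 10: take 8 from left. Merged: [1, 3, 7, 8]
Compare 9 vs 10: take 9 from left. Merged: [1, 3, 7, 8, 9]
Append remaining from right: [10]. Merged: [1, 3, 7, 8, 9, 10]

Final merged array: [1, 3, 7, 8, 9, 10]
Total comparisons: 5

The merged array is [1, 3, 7, 8, 9, 10], requiring 5 comparisons. The merge step runs in O(n) time where n is the total number of elements.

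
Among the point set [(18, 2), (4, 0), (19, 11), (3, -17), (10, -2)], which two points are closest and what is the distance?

Computing all pairwise distances among 5 points:

d((18, 2), (4, 0)) = 14.1421
d((18, 2), (19, 11)) = 9.0554
d((18, 2), (3, -17)) = 24.2074
d((18, 2), (10, -2)) = 8.9443
d((4, 0), (19, 11)) = 18.6011
d((4, 0), (3, -17)) = 17.0294
d((4, 0), (10, -2)) = 6.3246 <-- minimum
d((19, 11), (3, -17)) = 32.249
d((19, 11), (10, -2)) = 15.8114
d((3, -17), (10, -2)) = 16.5529

Closest pair: (4, 0) and (10, -2) with distance 6.3246

The closest pair is (4, 0) and (10, -2) with Euclidean distance 6.3246. For 5 points, brute-force pairwise comparison is shown above. For large n, the divide-and-conquer algorithm (sort by x, recurse on halves, check the dividing strip) achieves O(n log n).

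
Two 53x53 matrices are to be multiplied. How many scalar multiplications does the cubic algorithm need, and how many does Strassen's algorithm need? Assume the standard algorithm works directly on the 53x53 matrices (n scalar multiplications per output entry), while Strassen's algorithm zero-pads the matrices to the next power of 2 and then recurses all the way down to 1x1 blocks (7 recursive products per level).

Matrix multiplication for 53x53 matrices:

Strassen's algorithm requires power-of-2 dimensions. Pad 53x53 to 64x64 (next power of 2).

Standard algorithm: 53^3 = 148877 multiplications
Strassen's algorithm: 7^(log2(64)) = 7^6 = 117649 multiplications
Savings: 148877 - 117649 = 31228 multiplications

Standard: 148877 multiplications (53^3). Strassen: 117649 multiplications (7^6, after padding to 64x64). Strassen reduces 8 recursive multiplications to 7 at each level.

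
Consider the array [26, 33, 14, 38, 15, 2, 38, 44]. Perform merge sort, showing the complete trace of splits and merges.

Merge sort trace:

Split: [26, 33, 14, 38, 15, 2, 38, 44] -> [26, 33, 14, 38] and [15, 2, 38, 44]
  Split: [26, 33, 14, 38] -> [26, 33] and [14, 38]
    Split: [26, 33] -> [26] and [33]
    Merge: [26] + [33] -> [26, 33]
    Split: [14, 38] -> [14] and [38]
    Merge: [14] + [38] -> [14, 38]
  Merge: [26, 33] + [14, 38] -> [14, 26, 33, 38]
  Split: [15, 2, 38, 44] -> [15, 2] and [38, 44]
    Split: [15, 2] -> [15] and [2]
    Merge: [15] + [2] -> [2, 15]
    Split: [38, 44] -> [38] and [44]
    Merge: [38] + [44] -> [38, 44]
  Merge: [2, 15] + [38, 44] -> [2, 15, 38, 44]
Merge: [14, 26, 33, 38] + [2, 15, 38, 44] -> [2, 14, 15, 26, 33, 38, 38, 44]

Final sorted array: [2, 14, 15, 26, 33, 38, 38, 44]

The merge sort proceeds by recursively splitting the array and merging sorted halves.
After all merges, the sorted array is [2, 14, 15, 26, 33, 38, 38, 44].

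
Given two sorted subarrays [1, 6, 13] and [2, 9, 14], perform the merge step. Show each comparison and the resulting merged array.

Merging process:

Compare 1 vs 2: take 1 from left. Merged: [1]
Compare 6 vs 2: take 2 from right. Merged: [1, 2]
Compare 6 vs 9: take 6 from left. Merged: [1, 2, 6]
Compare 13 vs 9: take 9 from right. Merged: [1, 2, 6, 9]
Compare 13 vs 14: take 13 from left. Merged: [1, 2, 6, 9, 13]
Append remaining from right: [14]. Merged: [1, 2, 6, 9, 13, 14]

Final merged array: [1, 2, 6, 9, 13, 14]
Total comparisons: 5

The merged array is [1, 2, 6, 9, 13, 14], requiring 5 comparisons. The merge step runs in O(n) time where n is the total number of elements.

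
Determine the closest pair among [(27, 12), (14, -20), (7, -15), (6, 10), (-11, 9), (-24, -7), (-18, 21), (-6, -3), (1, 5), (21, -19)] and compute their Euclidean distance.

Computing all pairwise distances among 10 points:

d((27, 12), (14, -20)) = 34.5398
d((27, 12), (7, -15)) = 33.6006
d((27, 12), (6, 10)) = 21.095
d((27, 12), (-11, 9)) = 38.1182
d((27, 12), (-24, -7)) = 54.4243
d((27, 12), (-18, 21)) = 45.8912
d((27, 12), (-6, -3)) = 36.2491
d((27, 12), (1, 5)) = 26.9258
d((27, 12), (21, -19)) = 31.5753
d((14, -20), (7, -15)) = 8.6023
d((14, -20), (6, 10)) = 31.0483
d((14, -20), (-11, 9)) = 38.2884
d((14, -20), (-24, -7)) = 40.1622
d((14, -20), (-18, 21)) = 52.0096
d((14, -20), (-6, -3)) = 26.2488
d((14, -20), (1, 5)) = 28.178
d((14, -20), (21, -19)) = 7.0711 <-- minimum
d((7, -15), (6, 10)) = 25.02
d((7, -15), (-11, 9)) = 30.0
d((7, -15), (-24, -7)) = 32.0156
d((7, -15), (-18, 21)) = 43.8292
d((7, -15), (-6, -3)) = 17.6918
d((7, -15), (1, 5)) = 20.8806
d((7, -15), (21, -19)) = 14.5602
d((6, 10), (-11, 9)) = 17.0294
d((6, 10), (-24, -7)) = 34.4819
d((6, 10), (-18, 21)) = 26.4008
d((6, 10), (-6, -3)) = 17.6918
d((6, 10), (1, 5)) = 7.0711 <-- minimum
d((6, 10), (21, -19)) = 32.6497
d((-11, 9), (-24, -7)) = 20.6155
d((-11, 9), (-18, 21)) = 13.8924
d((-11, 9), (-6, -3)) = 13.0
d((-11, 9), (1, 5)) = 12.6491
d((-11, 9), (21, -19)) = 42.5206
d((-24, -7), (-18, 21)) = 28.6356
d((-24, -7), (-6, -3)) = 18.4391
d((-24, -7), (1, 5)) = 27.7308
d((-24, -7), (21, -19)) = 46.5725
d((-18, 21), (-6, -3)) = 26.8328
d((-18, 21), (1, 5)) = 24.8395
d((-18, 21), (21, -19)) = 55.8659
d((-6, -3), (1, 5)) = 10.6301
d((-6, -3), (21, -19)) = 31.3847
d((1, 5), (21, -19)) = 31.241

Minimum distance: 7.0711 (tie among 2 pairs: (14, -20) and (21, -19); (6, 10) and (1, 5))

The minimum Euclidean distance is 7.0711. There is a tie: 2 pairs achieve this minimum — (14, -20) and (21, -19); (6, 10) and (1, 5). Any of these is a valid closest pair. For 10 points, brute-force pairwise comparison is shown above. For large n, the divide-and-conquer algorithm (sort by x, recurse on halves, check the dividing strip) achieves O(n log n).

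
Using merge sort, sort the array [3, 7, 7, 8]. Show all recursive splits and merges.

Merge sort trace:

Split: [3, 7, 7, 8] -> [3, 7] and [7, 8]
  Split: [3, 7] -> [3] and [7]
  Merge: [3] + [7] -> [3, 7]
  Split: [7, 8] -> [7] and [8]
  Merge: [7] + [8] -> [7, 8]
Merge: [3, 7] + [7, 8] -> [3, 7, 7, 8]

Final sorted array: [3, 7, 7, 8]

The merge sort proceeds by recursively splitting the array and merging sorted halves.
After all merges, the sorted array is [3, 7, 7, 8].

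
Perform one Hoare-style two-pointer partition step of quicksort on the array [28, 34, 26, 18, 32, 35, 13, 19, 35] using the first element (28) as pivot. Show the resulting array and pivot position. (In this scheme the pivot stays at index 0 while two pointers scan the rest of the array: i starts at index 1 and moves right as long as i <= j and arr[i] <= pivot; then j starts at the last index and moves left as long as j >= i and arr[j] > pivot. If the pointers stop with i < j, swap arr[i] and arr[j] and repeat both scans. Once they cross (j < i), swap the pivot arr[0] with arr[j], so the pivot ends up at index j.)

Hoare-style two-pointer partition with pivot = 28:

Initial array: [28, 34, 26, 18, 32, 35, 13, 19, 35]

Pointers start at i = 1, j = 8.
i stops at index 1 (arr[1]=34 > 28), j stops at index 7 (arr[7]=19 <= 28): swap arr[1] and arr[7], array becomes [28, 19, 26, 18, 32, 35, 13, 34, 35]
i stops at index 4 (arr[4]=32 > 28), j stops at index 6 (arr[6]=13 <= 28): swap arr[4] and arr[6], array becomes [28, 19, 26, 18, 13, 35, 32, 34, 35]
i ends at 5, j ends at 4: the pointers have crossed (j < i), so scanning stops.

Swap pivot arr[0] with arr[4] to place pivot at position 4: [13, 19, 26, 18, 28, 35, 32, 34, 35]
Pivot position: 4

After partitioning with pivot 28, the array becomes [13, 19, 26, 18, 28, 35, 32, 34, 35]. The pivot is placed at index 4. All elements to the left of the pivot are <= 28, and all elements to the right are > 28.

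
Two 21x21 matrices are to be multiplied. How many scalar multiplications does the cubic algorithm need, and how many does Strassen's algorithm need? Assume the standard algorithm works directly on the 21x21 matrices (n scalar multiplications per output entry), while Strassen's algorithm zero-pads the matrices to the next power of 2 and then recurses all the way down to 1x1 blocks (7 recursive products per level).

Matrix multiplication for 21x21 matrices:

Strassen's algorithm requires power-of-2 dimensions. Pad 21x21 to 32x32 (next power of 2).

Standard algorithm: 21^3 = 9261 multiplications
Strassen's algorithm: 7^(log2(32)) = 7^5 = 16807 multiplications
Difference: 9261 - 16807 = -7546 (Strassen uses MORE here due to padding overhead — for small or just-over-power-of-2 n, padding can outweigh the per-level savings)

Standard: 9261 multiplications (21^3). Strassen: 16807 multiplications (7^5, after padding to 32x32). Strassen reduces 8 recursive multiplications to 7 at each level.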